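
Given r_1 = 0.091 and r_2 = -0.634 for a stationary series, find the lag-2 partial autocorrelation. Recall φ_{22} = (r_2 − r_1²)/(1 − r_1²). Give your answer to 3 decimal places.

-0.648

φ_{22} = (r_2 − r_1²) / (1 − r_1²)
r_1² = (0.091)² = 0.008281
Numerator = -0.634 − 0.0083 = -0.6423; denominator = 1 − 0.0083 = 0.9917
φ_{22} = -0.6423 / 0.9917 = -0.648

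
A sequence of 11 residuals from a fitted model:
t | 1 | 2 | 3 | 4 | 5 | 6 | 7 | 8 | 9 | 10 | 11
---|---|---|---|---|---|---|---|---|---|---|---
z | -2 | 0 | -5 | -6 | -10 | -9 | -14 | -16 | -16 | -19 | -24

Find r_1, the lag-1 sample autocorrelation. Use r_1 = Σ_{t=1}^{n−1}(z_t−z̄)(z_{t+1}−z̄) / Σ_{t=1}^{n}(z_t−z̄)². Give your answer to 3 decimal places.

0.679

Mean z̄ = (-2 + 0 − 5 − 6 − 10 − 9 − 14 − 16 − 16 − 19 − 24)/11 = -11.0000
Numerator Σ_{t=1}^{10}(z_t−z̄)(z_{t+1}−z̄) = 380.0000
Denominator Σ(z_t−z̄)² = 560.0000
r_1 = 380.0000 / 560.0000 = 0.679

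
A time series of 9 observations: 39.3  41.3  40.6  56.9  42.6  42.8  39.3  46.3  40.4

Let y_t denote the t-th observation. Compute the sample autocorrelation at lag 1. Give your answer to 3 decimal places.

Mean ȳ = (39.3 + 41.3 + 40.6 + 56.9 + 42.6 + 42.8 + 39.3 + 46.3 + 40.4)/9 = 43.2778
Numerator Σ_{t=1}^{8}(y_t−ȳ)(y_{t+1}−ȳ) = -51.0416
Denominator Σ(y_t−ȳ)² = 246.3956
r_1 = -51.0416 / 246.3956 = -0.207

-0.207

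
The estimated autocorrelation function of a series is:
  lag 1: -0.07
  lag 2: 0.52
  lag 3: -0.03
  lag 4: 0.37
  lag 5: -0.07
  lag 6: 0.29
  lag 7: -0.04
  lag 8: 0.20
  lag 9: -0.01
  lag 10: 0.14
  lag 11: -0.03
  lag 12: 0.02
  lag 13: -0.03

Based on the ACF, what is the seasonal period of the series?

The largest autocorrelation is r_2 = 0.52, with weaker echoes at lags 4 (0.37), 6 (0.29) and 8 (0.20); the remaining lags stay at or below 0.14.
The dominant spike at lag 2 indicates a seasonal period of 2.

2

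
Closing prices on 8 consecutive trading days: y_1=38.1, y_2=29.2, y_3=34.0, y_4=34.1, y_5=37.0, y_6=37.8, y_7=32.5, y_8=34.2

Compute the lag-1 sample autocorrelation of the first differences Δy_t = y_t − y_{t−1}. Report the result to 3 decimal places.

First differences Δy: -8.9, 4.8, 0.1, 2.9, 0.8, -5.3, 1.7
Mean of differences = -0.5571
Numerator Σ(Δy_t−Δȳ)(Δy_{t+1}−Δȳ) = -51.3518
Denominator Σ(Δy_t−Δȳ)² = 140.1171
r_1(Δy) = -51.3518 / 140.1171 = -0.366

-0.366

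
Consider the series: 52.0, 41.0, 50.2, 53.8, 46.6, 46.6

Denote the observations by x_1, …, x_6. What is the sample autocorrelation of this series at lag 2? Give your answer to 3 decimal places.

Mean x̄ = (52.0 + 41.0 + 50.2 + 53.8 + 46.6 + 46.6)/6 = 48.3667
Numerator Σ_{t=1}^{4}(x_t−x̄)(x_{t+2}−x̄) = -46.2022
Denominator Σ(x_t−x̄)² = 106.5933
r_2 = -46.2022 / 106.5933 = -0.433

-0.433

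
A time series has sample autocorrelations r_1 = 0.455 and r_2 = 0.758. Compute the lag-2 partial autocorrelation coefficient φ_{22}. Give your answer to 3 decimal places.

φ_{22} = (r_2 − r_1²) / (1 − r_1²)
r_1² = (0.455)² = 0.207025
Numerator = 0.758 − 0.2070 = 0.5510; denominator = 1 − 0.2070 = 0.7930
φ_{22} = 0.5510 / 0.7930 = 0.695

0.695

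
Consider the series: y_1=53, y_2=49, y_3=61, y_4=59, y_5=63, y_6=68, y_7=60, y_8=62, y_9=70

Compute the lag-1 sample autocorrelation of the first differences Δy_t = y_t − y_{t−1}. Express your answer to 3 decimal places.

-0.439

First differences Δy: -4, 12, -2, 4, 5, -8, 2, 8
Mean of differences = 2.1250
Numerator Σ(Δy_t−Δȳ)(Δy_{t+1}−Δȳ) = -132.1406
Denominator Σ(Δy_t−Δȳ)² = 300.8750
r_1(Δy) = -132.1406 / 300.8750 = -0.439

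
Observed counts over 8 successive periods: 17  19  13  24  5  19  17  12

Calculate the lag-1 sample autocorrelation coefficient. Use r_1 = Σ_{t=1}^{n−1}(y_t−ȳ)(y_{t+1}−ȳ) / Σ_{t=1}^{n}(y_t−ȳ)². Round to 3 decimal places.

-0.661

Mean ȳ = (17 + 19 + 13 + 24 + 5 + 19 + 17 + 12)/8 = 15.7500
Deviations from mean: 1.2500, 3.2500, -2.7500, 8.2500, -10.7500, 3.2500, 1.2500, -3.7500
Numerator Σ_{t=1}^{7}(y_t−ȳ)(y_{t+1}−ȳ) = -151.8125
Denominator Σ(y_t−ȳ)² = 229.5000
r_1 = -151.8125 / 229.5000 = -0.661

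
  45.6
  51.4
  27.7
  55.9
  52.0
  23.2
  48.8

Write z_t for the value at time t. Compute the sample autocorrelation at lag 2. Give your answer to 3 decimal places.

-0.281

Mean z̄ = (45.6 + 51.4 + 27.7 + 55.9 + 52.0 + 23.2 + 48.8)/7 = 43.5143
Numerator Σ_{t=1}^{5}(z_t−z̄)(z_{t+2}−z̄) = -276.2633
Denominator Σ(z_t−z̄)² = 982.6486
r_2 = -276.2633 / 982.6486 = -0.281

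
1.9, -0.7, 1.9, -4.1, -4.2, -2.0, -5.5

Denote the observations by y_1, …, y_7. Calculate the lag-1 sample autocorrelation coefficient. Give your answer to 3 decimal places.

0.119

Mean ȳ = (1.9 − 0.7 + 1.9 − 4.1 − 4.2 − 2.0 − 5.5)/7 = -1.8143
Numerator Σ_{t=1}^{6}(y_t−ȳ)(y_{t+1}−ȳ) = 6.3684
Denominator Σ(y_t−ȳ)² = 53.3686
r_1 = 6.3684 / 53.3686 = 0.119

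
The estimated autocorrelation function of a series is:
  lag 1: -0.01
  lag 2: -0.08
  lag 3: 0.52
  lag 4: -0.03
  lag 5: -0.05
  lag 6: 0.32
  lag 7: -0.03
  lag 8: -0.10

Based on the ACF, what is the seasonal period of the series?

3

The largest autocorrelation is r_3 = 0.52, with a weaker echo at lag 6 (0.32); the remaining lags stay at or below -0.01.
The dominant spike at lag 3 indicates a seasonal period of 3.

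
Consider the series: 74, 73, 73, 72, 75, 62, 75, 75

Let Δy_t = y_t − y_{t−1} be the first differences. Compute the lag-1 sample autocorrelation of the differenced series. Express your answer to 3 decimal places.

First differences Δy: -1, 0, -1, 3, -13, 13, 0
Mean of differences = 0.1429
Numerator Σ(Δy_t−Δȳ)(Δy_{t+1}−Δȳ) = -211.3061
Denominator Σ(Δy_t−Δȳ)² = 348.8571
r_1(Δy) = -211.3061 / 348.8571 = -0.606

-0.606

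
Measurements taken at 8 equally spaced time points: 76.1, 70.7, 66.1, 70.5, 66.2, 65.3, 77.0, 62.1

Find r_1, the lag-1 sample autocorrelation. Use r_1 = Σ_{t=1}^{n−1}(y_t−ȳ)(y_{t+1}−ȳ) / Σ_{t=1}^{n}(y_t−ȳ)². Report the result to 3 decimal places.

Mean ȳ = (76.1 + 70.7 + 66.1 + 70.5 + 66.2 + 65.3 + 77.0 + 62.1)/8 = 69.2500
Deviations from mean: 6.8500, 1.4500, -3.1500, 1.2500, -3.0500, -3.9500, 7.7500, -7.1500
Numerator Σ_{t=1}^{7}(y_t−ȳ)(y_{t+1}−ȳ) = -76.3625
Denominator Σ(y_t−ȳ)² = 196.6000
r_1 = -76.3625 / 196.6000 = -0.388

-0.388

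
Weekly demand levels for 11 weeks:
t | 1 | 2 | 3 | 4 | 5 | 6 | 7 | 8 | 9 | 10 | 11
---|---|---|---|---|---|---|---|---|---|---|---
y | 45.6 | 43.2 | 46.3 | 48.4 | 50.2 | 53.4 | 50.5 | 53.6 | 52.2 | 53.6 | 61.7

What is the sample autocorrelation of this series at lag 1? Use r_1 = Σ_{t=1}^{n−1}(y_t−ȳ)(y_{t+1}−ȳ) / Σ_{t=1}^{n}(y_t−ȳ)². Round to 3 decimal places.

Mean ȳ = (45.6 + 43.2 + 46.3 + 48.4 + 50.2 + 53.4 + 50.5 + 53.6 + 52.2 + 53.6 + 61.7)/11 = 50.7909
Numerator Σ_{t=1}^{10}(y_t−ȳ)(y_{t+1}−ȳ) = 121.0872
Denominator Σ(y_t−ȳ)² = 254.4691
r_1 = 121.0872 / 254.4691 = 0.476

0.476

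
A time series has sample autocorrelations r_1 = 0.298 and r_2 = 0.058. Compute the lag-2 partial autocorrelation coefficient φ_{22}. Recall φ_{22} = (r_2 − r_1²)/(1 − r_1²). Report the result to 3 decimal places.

-0.034

φ_{22} = (r_2 − r_1²) / (1 − r_1²)
r_1² = (0.298)² = 0.088804
Numerator = 0.058 − 0.0888 = -0.0308; denominator = 1 − 0.0888 = 0.9112
φ_{22} = -0.0308 / 0.9112 = -0.034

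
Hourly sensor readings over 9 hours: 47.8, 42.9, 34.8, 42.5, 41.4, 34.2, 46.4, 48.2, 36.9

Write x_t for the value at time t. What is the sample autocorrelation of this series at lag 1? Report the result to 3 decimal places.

Mean x̄ = (47.8 + 42.9 + 34.8 + 42.5 + 41.4 + 34.2 + 46.4 + 48.2 + 36.9)/9 = 41.6778
Numerator Σ_{t=1}^{8}(x_t−x̄)(x_{t+1}−x̄) = -40.4038
Denominator Σ(x_t−x̄)² = 230.6156
r_1 = -40.4038 / 230.6156 = -0.175

-0.175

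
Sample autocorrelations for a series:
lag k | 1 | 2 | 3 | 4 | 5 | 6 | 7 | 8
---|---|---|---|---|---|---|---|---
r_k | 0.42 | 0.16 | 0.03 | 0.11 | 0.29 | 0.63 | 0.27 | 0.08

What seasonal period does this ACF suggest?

6

The largest autocorrelation is r_6 = 0.63; the remaining lags stay at or below 0.42. The elevated value at lag 1 (0.42), dropping to 0.16 at lag 2, reflects decaying short-term dependence rather than seasonality.
The dominant spike at lag 6 indicates a seasonal period of 6.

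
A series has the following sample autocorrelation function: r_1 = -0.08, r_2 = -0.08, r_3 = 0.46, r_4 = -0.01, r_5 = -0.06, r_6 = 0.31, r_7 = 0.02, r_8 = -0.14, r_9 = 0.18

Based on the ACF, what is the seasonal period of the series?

The largest autocorrelation is r_3 = 0.46, with weaker echoes at lags 6 (0.31) and 9 (0.18); the remaining lags stay at or below 0.02.
The dominant spike at lag 3 indicates a seasonal period of 3.

3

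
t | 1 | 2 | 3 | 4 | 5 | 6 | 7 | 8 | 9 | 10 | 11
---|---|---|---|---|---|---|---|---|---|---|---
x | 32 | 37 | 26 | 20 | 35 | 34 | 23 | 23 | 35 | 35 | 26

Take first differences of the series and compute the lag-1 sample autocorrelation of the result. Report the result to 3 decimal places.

First differences Δx: 5, -11, -6, 15, -1, -11, 0, 12, 0, -9
Mean of differences = -0.6000
Numerator Σ(Δx_t−Δx̄)(Δx_{t+1}−Δx̄) = -84.5600
Denominator Σ(Δx_t−Δx̄)² = 750.4000
r_1(Δx) = -84.5600 / 750.4000 = -0.113

-0.113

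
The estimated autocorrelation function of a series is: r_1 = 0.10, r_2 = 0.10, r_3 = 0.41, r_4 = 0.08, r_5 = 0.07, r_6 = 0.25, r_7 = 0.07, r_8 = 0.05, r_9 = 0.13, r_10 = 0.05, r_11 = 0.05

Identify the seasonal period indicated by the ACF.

The largest autocorrelation is r_3 = 0.41, with a weaker echo at lag 6 (0.25); the remaining lags stay at or below 0.13.
The dominant spike at lag 3 indicates a seasonal period of 3.

3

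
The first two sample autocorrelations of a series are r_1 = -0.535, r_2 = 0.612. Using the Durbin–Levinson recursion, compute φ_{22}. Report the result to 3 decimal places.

0.456

φ_{22} = (r_2 − r_1²) / (1 − r_1²)
r_1² = (-0.535)² = 0.286225
Numerator = 0.612 − 0.2862 = 0.3258; denominator = 1 − 0.2862 = 0.7138
φ_{22} = 0.3258 / 0.7138 = 0.456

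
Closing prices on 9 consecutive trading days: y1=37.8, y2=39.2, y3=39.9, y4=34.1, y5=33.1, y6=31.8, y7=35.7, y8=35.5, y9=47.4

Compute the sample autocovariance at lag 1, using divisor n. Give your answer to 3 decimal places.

2.891

Mean ȳ = (37.8 + 39.2 + 39.9 + 34.1 + 33.1 + 31.8 + 35.7 + 35.5 + 47.4)/9 = 37.1667
Σ_{t=1}^{8}(y_t−ȳ)(y_{t+1}−ȳ) = 26.0189
γ_1 = 26.0189 / 9 = 2.891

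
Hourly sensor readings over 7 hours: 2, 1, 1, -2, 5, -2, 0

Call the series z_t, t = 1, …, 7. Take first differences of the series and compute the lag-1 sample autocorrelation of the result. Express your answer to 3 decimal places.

First differences Δz: -1, 0, -3, 7, -7, 2
Mean of differences = -0.3333
Numerator Σ(Δz_t−Δz̄)(Δz_{t+1}−Δz̄) = -85.1111
Denominator Σ(Δz_t−Δz̄)² = 111.3333
r_1(Δz) = -85.1111 / 111.3333 = -0.764

-0.764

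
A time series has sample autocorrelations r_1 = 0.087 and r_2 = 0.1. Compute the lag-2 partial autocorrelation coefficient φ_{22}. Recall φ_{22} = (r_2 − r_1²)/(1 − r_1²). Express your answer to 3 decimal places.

φ_{22} = (r_2 − r_1²) / (1 − r_1²)
r_1² = (0.087)² = 0.007569
Numerator = 0.1 − 0.0076 = 0.0924; denominator = 1 − 0.0076 = 0.9924
φ_{22} = 0.0924 / 0.9924 = 0.093

0.093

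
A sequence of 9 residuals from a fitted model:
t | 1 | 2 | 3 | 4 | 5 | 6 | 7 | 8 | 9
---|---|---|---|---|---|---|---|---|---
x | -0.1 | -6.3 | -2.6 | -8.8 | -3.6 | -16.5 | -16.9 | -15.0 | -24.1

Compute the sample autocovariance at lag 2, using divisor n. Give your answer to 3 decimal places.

Mean x̄ = (-0.1 − 6.3 − 2.6 − 8.8 − 3.6 − 16.5 − 16.9 − 15.0 − 24.1)/9 = -10.4333
Σ_{t=1}^{7}(x_t−x̄)(x_{t+2}−x̄) = 203.2078
γ_2 = 203.2078 / 9 = 22.579

22.579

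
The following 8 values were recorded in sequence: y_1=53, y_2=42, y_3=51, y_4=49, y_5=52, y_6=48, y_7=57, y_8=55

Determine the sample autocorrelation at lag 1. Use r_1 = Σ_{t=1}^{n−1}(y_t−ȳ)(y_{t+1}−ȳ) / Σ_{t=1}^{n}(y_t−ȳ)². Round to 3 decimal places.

-0.119

Mean ȳ = (53 + 42 + 51 + 49 + 52 + 48 + 57 + 55)/8 = 50.8750
Deviations from mean: 2.1250, -8.8750, 0.1250, -1.8750, 1.1250, -2.8750, 6.1250, 4.1250
Numerator Σ_{t=1}^{7}(y_t−ȳ)(y_{t+1}−ȳ) = -17.8906
Denominator Σ(y_t−ȳ)² = 150.8750
r_1 = -17.8906 / 150.8750 = -0.119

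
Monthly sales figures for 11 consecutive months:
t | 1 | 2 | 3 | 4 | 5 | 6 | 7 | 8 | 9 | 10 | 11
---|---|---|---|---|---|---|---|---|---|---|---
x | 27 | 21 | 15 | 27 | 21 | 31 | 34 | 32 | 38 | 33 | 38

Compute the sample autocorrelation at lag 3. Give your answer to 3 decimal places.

0.129

Mean x̄ = (27 + 21 + 15 + 27 + 21 + 31 + 34 + 32 + 38 + 33 + 38)/11 = 28.8182
Numerator Σ_{t=1}^{8}(x_t−x̄)(x_{t+3}−x̄) = 70.9008
Denominator Σ(x_t−x̄)² = 547.6364
r_3 = 70.9008 / 547.6364 = 0.129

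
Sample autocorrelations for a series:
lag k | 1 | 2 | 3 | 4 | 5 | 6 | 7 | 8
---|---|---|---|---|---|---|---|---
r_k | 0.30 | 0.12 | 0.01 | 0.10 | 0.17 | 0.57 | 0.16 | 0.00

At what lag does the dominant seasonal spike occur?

The largest autocorrelation is r_6 = 0.57; the remaining lags stay at or below 0.30. The elevated value at lag 1 (0.30), dropping to 0.12 at lag 2, reflects decaying short-term dependence rather than seasonality.
The dominant spike at lag 6 indicates a seasonal period of 6.

6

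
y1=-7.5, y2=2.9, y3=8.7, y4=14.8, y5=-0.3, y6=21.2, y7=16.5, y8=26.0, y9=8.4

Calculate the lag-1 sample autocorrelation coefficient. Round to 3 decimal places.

0.123

Mean ȳ = (-7.5 + 2.9 + 8.7 + 14.8 − 0.3 + 21.2 + 16.5 + 26.0 + 8.4)/9 = 10.0778
Numerator Σ_{t=1}^{8}(y_t−ȳ)(y_{t+1}−ȳ) = 112.0940
Denominator Σ(y_t−ȳ)² = 913.6756
r_1 = 112.0940 / 913.6756 = 0.123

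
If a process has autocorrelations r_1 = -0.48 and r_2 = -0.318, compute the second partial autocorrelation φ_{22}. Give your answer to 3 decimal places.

-0.713

φ_{22} = (r_2 − r_1²) / (1 − r_1²)
r_1² = (-0.48)² = 0.2304
Numerator = -0.318 − 0.2304 = -0.5484; denominator = 1 − 0.2304 = 0.7696
φ_{22} = -0.5484 / 0.7696 = -0.713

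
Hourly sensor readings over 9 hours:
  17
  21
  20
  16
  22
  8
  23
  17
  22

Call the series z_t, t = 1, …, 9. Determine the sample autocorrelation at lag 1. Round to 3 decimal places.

Mean z̄ = (17 + 21 + 20 + 16 + 22 + 8 + 23 + 17 + 22)/9 = 18.4444
Numerator Σ_{t=1}^{8}(z_t−z̄)(z_{t+1}−z̄) = -108.6420
Denominator Σ(z_t−z̄)² = 174.2222
r_1 = -108.6420 / 174.2222 = -0.624

-0.624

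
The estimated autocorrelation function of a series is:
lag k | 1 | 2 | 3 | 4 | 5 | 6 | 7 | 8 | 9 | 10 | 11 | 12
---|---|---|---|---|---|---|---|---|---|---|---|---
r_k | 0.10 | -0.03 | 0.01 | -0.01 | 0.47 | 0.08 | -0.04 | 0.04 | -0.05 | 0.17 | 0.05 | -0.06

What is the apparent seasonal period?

5

The largest autocorrelation is r_5 = 0.47, with a weaker echo at lag 10 (0.17); the remaining lags stay at or below 0.10.
The dominant spike at lag 5 indicates a seasonal period of 5.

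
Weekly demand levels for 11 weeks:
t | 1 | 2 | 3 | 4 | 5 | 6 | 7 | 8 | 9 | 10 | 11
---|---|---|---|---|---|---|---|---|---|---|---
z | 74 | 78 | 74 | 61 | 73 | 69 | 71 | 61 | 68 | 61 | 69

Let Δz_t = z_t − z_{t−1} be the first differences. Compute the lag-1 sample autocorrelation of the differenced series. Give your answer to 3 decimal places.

-0.608

First differences Δz: 4, -4, -13, 12, -4, 2, -10, 7, -7, 8
Mean of differences = -0.5000
Numerator Σ(Δz_t−Δz̄)(Δz_{t+1}−Δz̄) = -379.7500
Denominator Σ(Δz_t−Δz̄)² = 624.5000
r_1(Δz) = -379.7500 / 624.5000 = -0.608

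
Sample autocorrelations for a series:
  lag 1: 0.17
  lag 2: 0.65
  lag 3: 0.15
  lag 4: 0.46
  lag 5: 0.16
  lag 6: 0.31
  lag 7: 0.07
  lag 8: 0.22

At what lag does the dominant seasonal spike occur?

The largest autocorrelation is r_2 = 0.65, with weaker echoes at lags 4 (0.46), 6 (0.31) and 8 (0.22); the remaining lags stay at or below 0.17.
The dominant spike at lag 2 indicates a seasonal period of 2.

2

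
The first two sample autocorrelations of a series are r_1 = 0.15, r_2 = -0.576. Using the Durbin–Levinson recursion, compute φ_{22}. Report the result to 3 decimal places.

-0.612

φ_{22} = (r_2 − r_1²) / (1 − r_1²)
r_1² = (0.15)² = 0.0225
Numerator = -0.576 − 0.0225 = -0.5985; denominator = 1 − 0.0225 = 0.9775
φ_{22} = -0.5985 / 0.9775 = -0.612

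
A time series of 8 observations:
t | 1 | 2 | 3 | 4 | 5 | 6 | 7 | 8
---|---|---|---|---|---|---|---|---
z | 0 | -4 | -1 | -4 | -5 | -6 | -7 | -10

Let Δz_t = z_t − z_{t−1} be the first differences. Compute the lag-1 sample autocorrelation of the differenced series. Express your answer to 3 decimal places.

First differences Δz: -4, 3, -3, -1, -1, -1, -3
Mean of differences = -1.4286
Numerator Σ(Δz_t−Δz̄)(Δz_{t+1}−Δz̄) = -19.3265
Denominator Σ(Δz_t−Δz̄)² = 31.7143
r_1(Δz) = -19.3265 / 31.7143 = -0.609

-0.609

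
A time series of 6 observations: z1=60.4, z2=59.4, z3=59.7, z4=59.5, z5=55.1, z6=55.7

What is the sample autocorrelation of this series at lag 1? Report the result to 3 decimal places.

Mean z̄ = (60.4 + 59.4 + 59.7 + 59.5 + 55.1 + 55.7)/6 = 58.3000
Σ(z_t−z̄)(z_{t+1}−z̄) = (2.3100) + (1.5400) + (1.6800) + (-3.8400) + (8.3200) = 10.0100
Denominator Σ(z_t−z̄)² = 26.0200
r_1 = 10.0100 / 26.0200 = 0.385

0.385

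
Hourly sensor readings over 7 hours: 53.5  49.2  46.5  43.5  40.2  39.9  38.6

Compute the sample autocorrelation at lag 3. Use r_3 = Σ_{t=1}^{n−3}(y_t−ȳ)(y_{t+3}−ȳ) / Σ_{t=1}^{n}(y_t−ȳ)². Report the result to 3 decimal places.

-0.178

Mean ȳ = (53.5 + 49.2 + 46.5 + 43.5 + 40.2 + 39.9 + 38.6)/7 = 44.4857
Deviations from mean: 9.0143, 4.7143, 2.0143, -0.9857, -4.2857, -4.5857, -5.8857
Σ(y_t−ȳ)(y_{t+3}−ȳ) = (-8.8855) + (-20.2041) + (-9.2369) + (5.8016) = -32.5249
Denominator Σ(y_t−ȳ)² = 182.5486
r_3 = -32.5249 / 182.5486 = -0.178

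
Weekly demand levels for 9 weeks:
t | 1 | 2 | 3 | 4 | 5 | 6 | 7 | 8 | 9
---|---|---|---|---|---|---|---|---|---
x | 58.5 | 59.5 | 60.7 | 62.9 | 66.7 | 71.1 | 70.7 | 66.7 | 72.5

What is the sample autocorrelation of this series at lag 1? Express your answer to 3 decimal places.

Mean x̄ = (58.5 + 59.5 + 60.7 + 62.9 + 66.7 + 71.1 + 70.7 + 66.7 + 72.5)/9 = 65.4778
Numerator Σ_{t=1}^{8}(x_t−x̄)(x_{t+1}−x̄) = 130.6351
Denominator Σ(x_t−x̄)² = 225.0756
r_1 = 130.6351 / 225.0756 = 0.580

0.580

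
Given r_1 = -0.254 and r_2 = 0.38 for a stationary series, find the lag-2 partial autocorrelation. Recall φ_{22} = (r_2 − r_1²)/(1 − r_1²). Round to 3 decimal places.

φ_{22} = (r_2 − r_1²) / (1 − r_1²)
r_1² = (-0.254)² = 0.064516
Numerator = 0.38 − 0.0645 = 0.3155; denominator = 1 − 0.0645 = 0.9355
φ_{22} = 0.3155 / 0.9355 = 0.337

0.337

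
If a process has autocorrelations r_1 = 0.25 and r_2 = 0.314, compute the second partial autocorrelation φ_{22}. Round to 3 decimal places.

φ_{22} = (r_2 − r_1²) / (1 − r_1²)
r_1² = (0.25)² = 0.0625
Numerator = 0.314 − 0.0625 = 0.2515; denominator = 1 − 0.0625 = 0.9375
φ_{22} = 0.2515 / 0.9375 = 0.268

0.268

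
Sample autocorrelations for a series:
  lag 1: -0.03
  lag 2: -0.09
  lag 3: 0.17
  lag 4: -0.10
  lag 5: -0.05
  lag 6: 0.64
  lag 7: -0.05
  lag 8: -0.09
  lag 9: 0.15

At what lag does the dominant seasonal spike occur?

6

The largest autocorrelation is r_6 = 0.64; the remaining lags stay at or below 0.17.
The dominant spike at lag 6 indicates a seasonal period of 6.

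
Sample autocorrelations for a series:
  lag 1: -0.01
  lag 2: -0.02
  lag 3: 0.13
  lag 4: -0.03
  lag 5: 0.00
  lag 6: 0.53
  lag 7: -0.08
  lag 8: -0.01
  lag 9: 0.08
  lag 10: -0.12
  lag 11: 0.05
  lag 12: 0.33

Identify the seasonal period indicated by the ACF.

The largest autocorrelation is r_6 = 0.53, with a weaker echo at lag 12 (0.33); the remaining lags stay at or below 0.13.
The dominant spike at lag 6 indicates a seasonal period of 6.

6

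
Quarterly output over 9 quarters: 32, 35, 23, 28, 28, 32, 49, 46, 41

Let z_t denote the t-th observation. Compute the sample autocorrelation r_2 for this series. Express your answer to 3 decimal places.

Mean z̄ = (32 + 35 + 23 + 28 + 28 + 32 + 49 + 46 + 41)/9 = 34.8889
Σ(z_t−z̄)(z_{t+2}−z̄) = (34.3457) + (-0.7654) + (81.9012) + (19.9012) + (-97.2099) + (-32.0988) + (86.2346) = 92.3086
Denominator Σ(z_t−z̄)² = 612.8889
r_2 = 92.3086 / 612.8889 = 0.151

0.151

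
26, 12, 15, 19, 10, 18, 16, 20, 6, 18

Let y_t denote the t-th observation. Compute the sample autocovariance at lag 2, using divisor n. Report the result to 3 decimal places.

Mean ȳ = (26 + 12 + 15 + 19 + 10 + 18 + 16 + 20 + 6 + 18)/10 = 16.0000
Σ_{t=1}^{8}(y_t−ȳ)(y_{t+2}−ȳ) = 6.0000
γ_2 = 6.0000 / 10 = 0.600

0.600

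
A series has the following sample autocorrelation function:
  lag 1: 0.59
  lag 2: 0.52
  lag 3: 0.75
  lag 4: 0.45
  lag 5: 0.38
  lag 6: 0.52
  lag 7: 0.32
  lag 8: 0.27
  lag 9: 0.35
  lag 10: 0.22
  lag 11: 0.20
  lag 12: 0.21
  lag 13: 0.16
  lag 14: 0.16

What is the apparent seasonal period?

The largest autocorrelation is r_3 = 0.75; the remaining lags stay at or below 0.59. The elevated value at lag 1 (0.59), dropping to 0.52 at lag 2, reflects decaying short-term dependence rather than seasonality.
The dominant spike at lag 3 indicates a seasonal period of 3.

3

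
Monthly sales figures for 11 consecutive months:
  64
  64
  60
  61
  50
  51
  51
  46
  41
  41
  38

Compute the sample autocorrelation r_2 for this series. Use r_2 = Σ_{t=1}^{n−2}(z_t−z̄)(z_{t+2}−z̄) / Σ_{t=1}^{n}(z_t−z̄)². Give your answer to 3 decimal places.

0.457

Mean z̄ = (64 + 64 + 60 + 61 + 50 + 51 + 51 + 46 + 41 + 41 + 38)/11 = 51.5455
Numerator Σ_{t=1}^{9}(z_t−z̄)(z_{t+2}−z̄) = 415.7686
Denominator Σ(z_t−z̄)² = 910.7273
r_2 = 415.7686 / 910.7273 = 0.457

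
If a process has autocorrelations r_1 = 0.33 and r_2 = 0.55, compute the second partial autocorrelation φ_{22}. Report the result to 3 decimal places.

φ_{22} = (r_2 − r_1²) / (1 − r_1²)
r_1² = (0.33)² = 0.1089
Numerator = 0.55 − 0.1089 = 0.4411; denominator = 1 − 0.1089 = 0.8911
φ_{22} = 0.4411 / 0.8911 = 0.495

0.495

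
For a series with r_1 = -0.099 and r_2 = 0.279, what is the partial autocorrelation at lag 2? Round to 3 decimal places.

φ_{22} = (r_2 − r_1²) / (1 − r_1²)
r_1² = (-0.099)² = 0.009801
Numerator = 0.279 − 0.0098 = 0.2692; denominator = 1 − 0.0098 = 0.9902
φ_{22} = 0.2692 / 0.9902 = 0.272

0.272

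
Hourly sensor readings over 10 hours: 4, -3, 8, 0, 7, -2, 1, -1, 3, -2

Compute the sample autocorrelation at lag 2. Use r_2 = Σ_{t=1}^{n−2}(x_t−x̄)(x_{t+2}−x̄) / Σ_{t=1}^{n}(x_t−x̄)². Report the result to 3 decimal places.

Mean x̄ = (4 − 3 + 8 + 0 + 7 − 2 + 1 − 1 + 3 − 2)/10 = 1.5000
Numerator Σ_{t=1}^{8}(x_t−x̄)(x_{t+2}−x̄) = 78.0000
Denominator Σ(x_t−x̄)² = 134.5000
r_2 = 78.0000 / 134.5000 = 0.580

0.580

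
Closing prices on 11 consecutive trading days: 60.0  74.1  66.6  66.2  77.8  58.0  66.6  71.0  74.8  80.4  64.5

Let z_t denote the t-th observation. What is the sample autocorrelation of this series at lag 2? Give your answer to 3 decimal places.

-0.084

Mean z̄ = (60.0 + 74.1 + 66.6 + 66.2 + 77.8 + 58.0 + 66.6 + 71.0 + 74.8 + 80.4 + 64.5)/11 = 69.0909
Numerator Σ_{t=1}^{9}(z_t−z̄)(z_{t+2}−z̄) = -43.1747
Denominator Σ(z_t−z̄)² = 512.5691
r_2 = -43.1747 / 512.5691 = -0.084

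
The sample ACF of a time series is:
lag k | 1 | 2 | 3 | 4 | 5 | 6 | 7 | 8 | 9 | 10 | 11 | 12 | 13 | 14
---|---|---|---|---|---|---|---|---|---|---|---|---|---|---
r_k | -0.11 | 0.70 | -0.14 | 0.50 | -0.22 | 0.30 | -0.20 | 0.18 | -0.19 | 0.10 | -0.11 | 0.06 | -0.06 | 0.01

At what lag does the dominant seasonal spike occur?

The largest autocorrelation is r_2 = 0.70, with weaker echoes at lags 4 (0.50), 6 (0.30) and 8 (0.18); the remaining lags stay at or below 0.10.
The dominant spike at lag 2 indicates a seasonal period of 2.

2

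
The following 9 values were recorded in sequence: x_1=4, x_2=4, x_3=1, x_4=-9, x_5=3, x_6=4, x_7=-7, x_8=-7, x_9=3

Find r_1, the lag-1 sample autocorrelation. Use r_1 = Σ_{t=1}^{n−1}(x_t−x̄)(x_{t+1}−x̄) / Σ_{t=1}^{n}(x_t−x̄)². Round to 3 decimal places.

-0.037

Mean x̄ = (4 + 4 + 1 − 9 + 3 + 4 − 7 − 7 + 3)/9 = -0.4444
Numerator Σ_{t=1}^{8}(x_t−x̄)(x_{t+1}−x̄) = -9.0864
Denominator Σ(x_t−x̄)² = 244.2222
r_1 = -9.0864 / 244.2222 = -0.037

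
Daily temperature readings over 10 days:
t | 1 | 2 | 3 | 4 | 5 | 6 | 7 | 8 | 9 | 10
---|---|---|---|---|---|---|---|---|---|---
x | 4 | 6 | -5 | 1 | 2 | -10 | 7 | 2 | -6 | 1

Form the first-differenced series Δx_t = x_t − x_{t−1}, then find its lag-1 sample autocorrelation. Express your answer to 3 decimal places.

First differences Δx: 2, -11, 6, 1, -12, 17, -5, -8, 7
Mean of differences = -0.3333
Numerator Σ(Δx_t−Δx̄)(Δx_{t+1}−Δx̄) = -403.1111
Denominator Σ(Δx_t−Δx̄)² = 732.0000
r_1(Δx) = -403.1111 / 732.0000 = -0.551

-0.551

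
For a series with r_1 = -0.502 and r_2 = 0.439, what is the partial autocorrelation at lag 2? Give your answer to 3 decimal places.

φ_{22} = (r_2 − r_1²) / (1 − r_1²)
r_1² = (-0.502)² = 0.252004
Numerator = 0.439 − 0.2520 = 0.1870; denominator = 1 − 0.2520 = 0.7480
φ_{22} = 0.1870 / 0.7480 = 0.250

0.250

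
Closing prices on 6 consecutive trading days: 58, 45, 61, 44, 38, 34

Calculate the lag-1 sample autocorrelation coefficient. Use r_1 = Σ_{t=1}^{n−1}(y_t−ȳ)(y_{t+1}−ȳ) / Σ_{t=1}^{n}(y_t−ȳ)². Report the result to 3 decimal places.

0.090

Mean ȳ = (58 + 45 + 61 + 44 + 38 + 34)/6 = 46.6667
Σ(y_t−ȳ)(y_{t+1}−ȳ) = (-18.8889) + (-23.8889) + (-38.2222) + (23.1111) + (109.7778) = 51.8889
Denominator Σ(y_t−ȳ)² = 579.3333
r_1 = 51.8889 / 579.3333 = 0.090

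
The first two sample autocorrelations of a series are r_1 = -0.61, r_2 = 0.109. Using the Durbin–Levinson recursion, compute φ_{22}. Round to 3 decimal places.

-0.419

φ_{22} = (r_2 − r_1²) / (1 − r_1²)
r_1² = (-0.61)² = 0.3721
Numerator = 0.109 − 0.3721 = -0.2631; denominator = 1 − 0.3721 = 0.6279
φ_{22} = -0.2631 / 0.6279 = -0.419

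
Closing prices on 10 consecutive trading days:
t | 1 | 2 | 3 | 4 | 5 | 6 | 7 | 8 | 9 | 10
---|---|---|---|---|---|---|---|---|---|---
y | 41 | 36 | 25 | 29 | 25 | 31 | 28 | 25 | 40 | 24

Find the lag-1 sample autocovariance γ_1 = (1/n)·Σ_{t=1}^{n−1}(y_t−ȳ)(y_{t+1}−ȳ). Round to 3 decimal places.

-6.076

Mean ȳ = (41 + 36 + 25 + 29 + 25 + 31 + 28 + 25 + 40 + 24)/10 = 30.4000
Σ_{t=1}^{9}(y_t−ȳ)(y_{t+1}−ȳ) = -60.7600
γ_1 = -60.7600 / 10 = -6.076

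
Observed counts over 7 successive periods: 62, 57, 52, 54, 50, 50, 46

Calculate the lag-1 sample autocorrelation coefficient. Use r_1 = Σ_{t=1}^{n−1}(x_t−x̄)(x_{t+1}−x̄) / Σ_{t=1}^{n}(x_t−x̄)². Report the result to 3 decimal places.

Mean x̄ = (62 + 57 + 52 + 54 + 50 + 50 + 46)/7 = 53.0000
Deviations from mean: 9.0000, 4.0000, -1.0000, 1.0000, -3.0000, -3.0000, -7.0000
Σ(x_t−x̄)(x_{t+1}−x̄) = (36.0000) + (-4.0000) + (-1.0000) + (-3.0000) + (9.0000) + (21.0000) = 58.0000
Denominator Σ(x_t−x̄)² = 166.0000
r_1 = 58.0000 / 166.0000 = 0.349

0.349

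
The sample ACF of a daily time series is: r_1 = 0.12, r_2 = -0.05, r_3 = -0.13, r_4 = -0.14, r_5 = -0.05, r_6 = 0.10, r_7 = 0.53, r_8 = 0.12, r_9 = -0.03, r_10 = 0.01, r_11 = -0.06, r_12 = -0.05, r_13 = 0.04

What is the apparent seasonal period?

The largest autocorrelation is r_7 = 0.53; the remaining lags stay at or below 0.12.
The dominant spike at lag 7 indicates a seasonal period of 7.

7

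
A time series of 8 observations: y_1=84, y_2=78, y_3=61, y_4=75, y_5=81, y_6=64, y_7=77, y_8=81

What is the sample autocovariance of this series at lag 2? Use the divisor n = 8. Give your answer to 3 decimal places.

Mean ȳ = (84 + 78 + 61 + 75 + 81 + 64 + 77 + 81)/8 = 75.1250
Deviations: 8.8750, 2.8750, -14.1250, -0.1250, 5.8750, -11.1250, 1.8750, 5.8750
Σ_{t=1}^{6}(y_t−ȳ)(y_{t+2}−ȳ) = -261.6563
γ_2 = -261.6563 / 8 = -32.707

-32.707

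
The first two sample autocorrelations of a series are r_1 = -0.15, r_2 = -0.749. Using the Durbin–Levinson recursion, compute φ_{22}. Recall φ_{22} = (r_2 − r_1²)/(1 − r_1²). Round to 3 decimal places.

φ_{22} = (r_2 − r_1²) / (1 − r_1²)
r_1² = (-0.15)² = 0.0225
Numerator = -0.749 − 0.0225 = -0.7715; denominator = 1 − 0.0225 = 0.9775
φ_{22} = -0.7715 / 0.9775 = -0.789

-0.789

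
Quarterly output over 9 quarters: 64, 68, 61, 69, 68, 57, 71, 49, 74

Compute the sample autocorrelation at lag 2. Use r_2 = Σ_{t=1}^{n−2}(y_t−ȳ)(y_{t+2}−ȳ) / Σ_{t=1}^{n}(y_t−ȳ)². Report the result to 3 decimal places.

Mean ȳ = (64 + 68 + 61 + 69 + 68 + 57 + 71 + 49 + 74)/9 = 64.5556
Σ(y_t−ȳ)(y_{t+2}−ȳ) = (1.9753) + (15.3086) + (-12.2469) + (-33.5802) + (22.1975) + (117.5309) + (60.8642) = 172.0494
Denominator Σ(y_t−ȳ)² = 486.2222
r_2 = 172.0494 / 486.2222 = 0.354

0.354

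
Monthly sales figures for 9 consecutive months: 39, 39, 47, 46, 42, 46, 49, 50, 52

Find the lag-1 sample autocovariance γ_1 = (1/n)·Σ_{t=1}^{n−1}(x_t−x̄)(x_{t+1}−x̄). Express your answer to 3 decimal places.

8.497

Mean x̄ = (39 + 39 + 47 + 46 + 42 + 46 + 49 + 50 + 52)/9 = 45.5556
Σ_{t=1}^{8}(x_t−x̄)(x_{t+1}−x̄) = 76.4691
γ_1 = 76.4691 / 9 = 8.497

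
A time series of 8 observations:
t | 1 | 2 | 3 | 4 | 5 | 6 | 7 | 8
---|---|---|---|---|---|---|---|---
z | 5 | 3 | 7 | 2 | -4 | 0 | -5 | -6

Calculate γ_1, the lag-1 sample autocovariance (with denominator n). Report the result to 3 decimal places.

8.898

Mean z̄ = (5 + 3 + 7 + 2 − 4 + 0 − 5 − 6)/8 = 0.2500
Deviations: 4.7500, 2.7500, 6.7500, 1.7500, -4.2500, -0.2500, -5.2500, -6.2500
Σ_{t=1}^{7}(z_t−z̄)(z_{t+1}−z̄) = 71.1875
γ_1 = 71.1875 / 8 = 8.898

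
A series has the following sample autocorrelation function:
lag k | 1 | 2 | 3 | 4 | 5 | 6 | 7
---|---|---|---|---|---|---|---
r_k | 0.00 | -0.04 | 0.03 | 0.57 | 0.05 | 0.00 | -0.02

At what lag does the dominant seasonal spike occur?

4

The largest autocorrelation is r_4 = 0.57; the remaining lags stay at or below 0.05.
The dominant spike at lag 4 indicates a seasonal period of 4.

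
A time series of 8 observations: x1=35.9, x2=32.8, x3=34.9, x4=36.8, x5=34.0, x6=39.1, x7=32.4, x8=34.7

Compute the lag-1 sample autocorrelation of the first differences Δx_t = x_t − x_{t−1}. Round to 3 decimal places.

-0.708

First differences Δx: -3.1, 2.1, 1.9, -2.8, 5.1, -6.7, 2.3
Mean of differences = -0.1714
Numerator Σ(Δx_t−Δx̄)(Δx_{t+1}−Δx̄) = -71.7980
Denominator Σ(Δx_t−Δx̄)² = 101.4543
r_1(Δx) = -71.7980 / 101.4543 = -0.708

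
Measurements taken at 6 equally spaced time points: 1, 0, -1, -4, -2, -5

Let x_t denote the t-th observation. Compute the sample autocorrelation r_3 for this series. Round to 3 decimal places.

Mean x̄ = (1 + 0 − 1 − 4 − 2 − 5)/6 = -1.8333
Σ(x_t−x̄)(x_{t+3}−x̄) = (-6.1389) + (-0.3056) + (-2.6389) = -9.0833
Denominator Σ(x_t−x̄)² = 26.8333
r_3 = -9.0833 / 26.8333 = -0.339

-0.339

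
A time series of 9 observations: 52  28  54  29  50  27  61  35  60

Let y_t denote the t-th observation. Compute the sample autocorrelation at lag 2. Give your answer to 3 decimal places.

0.728

Mean ȳ = (52 + 28 + 54 + 29 + 50 + 27 + 61 + 35 + 60)/9 = 44.0000
Numerator Σ_{t=1}^{7}(y_t−ȳ)(y_{t+2}−ȳ) = 1162.0000
Denominator Σ(y_t−ȳ)² = 1596.0000
r_2 = 1162.0000 / 1596.0000 = 0.728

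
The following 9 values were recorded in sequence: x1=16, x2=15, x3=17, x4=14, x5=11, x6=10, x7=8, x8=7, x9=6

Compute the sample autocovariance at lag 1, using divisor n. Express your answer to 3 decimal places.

Mean x̄ = (16 + 15 + 17 + 14 + 11 + 10 + 8 + 7 + 6)/9 = 11.5556
Σ_{t=1}^{8}(x_t−x̄)(x_{t+1}−x̄) = 93.9136
γ_1 = 93.9136 / 9 = 10.435

10.435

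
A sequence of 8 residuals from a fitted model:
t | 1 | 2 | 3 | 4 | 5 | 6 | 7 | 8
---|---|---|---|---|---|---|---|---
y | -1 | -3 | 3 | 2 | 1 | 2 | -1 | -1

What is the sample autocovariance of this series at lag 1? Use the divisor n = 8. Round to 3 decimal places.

0.242

Mean ȳ = (-1 − 3 + 3 + 2 + 1 + 2 − 1 − 1)/8 = 0.2500
Deviations: -1.2500, -3.2500, 2.7500, 1.7500, 0.7500, 1.7500, -1.2500, -1.2500
Σ_{t=1}^{7}(y_t−ȳ)(y_{t+1}−ȳ) = 1.9375
γ_1 = 1.9375 / 8 = 0.242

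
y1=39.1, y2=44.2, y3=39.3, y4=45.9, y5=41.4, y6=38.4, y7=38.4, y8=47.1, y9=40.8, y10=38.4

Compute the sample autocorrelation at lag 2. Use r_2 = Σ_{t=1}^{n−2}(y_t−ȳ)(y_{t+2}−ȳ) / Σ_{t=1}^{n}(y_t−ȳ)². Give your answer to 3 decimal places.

Mean ȳ = (39.1 + 44.2 + 39.3 + 45.9 + 41.4 + 38.4 + 38.4 + 47.1 + 40.8 + 38.4)/10 = 41.3000
Numerator Σ_{t=1}^{8}(y_t−ȳ)(y_{t+2}−ȳ) = -28.2800
Denominator Σ(y_t−ȳ)² = 97.5400
r_2 = -28.2800 / 97.5400 = -0.290

-0.290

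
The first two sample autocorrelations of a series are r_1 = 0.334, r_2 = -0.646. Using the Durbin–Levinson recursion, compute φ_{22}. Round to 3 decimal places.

-0.853

φ_{22} = (r_2 − r_1²) / (1 − r_1²)
r_1² = (0.334)² = 0.111556
Numerator = -0.646 − 0.1116 = -0.7576; denominator = 1 − 0.1116 = 0.8884
φ_{22} = -0.7576 / 0.8884 = -0.853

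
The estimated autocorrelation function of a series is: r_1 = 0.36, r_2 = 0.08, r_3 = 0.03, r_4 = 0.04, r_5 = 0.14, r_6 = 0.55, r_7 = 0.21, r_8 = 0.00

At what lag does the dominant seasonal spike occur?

6

The largest autocorrelation is r_6 = 0.55; the remaining lags stay at or below 0.36. The elevated value at lag 1 (0.36), dropping to 0.08 at lag 2, reflects decaying short-term dependence rather than seasonality.
The dominant spike at lag 6 indicates a seasonal period of 6.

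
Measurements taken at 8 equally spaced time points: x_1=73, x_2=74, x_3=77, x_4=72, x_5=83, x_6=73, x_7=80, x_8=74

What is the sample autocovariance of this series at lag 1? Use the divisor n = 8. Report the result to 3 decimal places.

Mean x̄ = (73 + 74 + 77 + 72 + 83 + 73 + 80 + 74)/8 = 75.7500
Deviations: -2.7500, -1.7500, 1.2500, -3.7500, 7.2500, -2.7500, 4.2500, -1.7500
Σ_{t=1}^{7}(x_t−x̄)(x_{t+1}−x̄) = -68.3125
γ_1 = -68.3125 / 8 = -8.539

-8.539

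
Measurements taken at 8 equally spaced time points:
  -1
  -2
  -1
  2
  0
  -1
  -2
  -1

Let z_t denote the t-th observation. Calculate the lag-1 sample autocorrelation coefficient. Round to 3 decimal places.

0.212

Mean z̄ = (-1 − 2 − 1 + 2 + 0 − 1 − 2 − 1)/8 = -0.7500
Deviations from mean: -0.2500, -1.2500, -0.2500, 2.7500, 0.7500, -0.2500, -1.2500, -0.2500
Σ(z_t−z̄)(z_{t+1}−z̄) = (0.3125) + (0.3125) + (-0.6875) + (2.0625) + (-0.1875) + (0.3125) + (0.3125) = 2.4375
Denominator Σ(z_t−z̄)² = 11.5000
r_1 = 2.4375 / 11.5000 = 0.212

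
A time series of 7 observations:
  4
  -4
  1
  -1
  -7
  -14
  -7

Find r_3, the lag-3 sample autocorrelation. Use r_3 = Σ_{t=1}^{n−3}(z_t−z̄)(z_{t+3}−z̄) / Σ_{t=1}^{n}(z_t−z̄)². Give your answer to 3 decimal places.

Mean z̄ = (4 − 4 + 1 − 1 − 7 − 14 − 7)/7 = -4.0000
Deviations from mean: 8.0000, 0.0000, 5.0000, 3.0000, -3.0000, -10.0000, -3.0000
Numerator Σ_{t=1}^{4}(z_t−z̄)(z_{t+3}−z̄) = -35.0000
Denominator Σ(z_t−z̄)² = 216.0000
r_3 = -35.0000 / 216.0000 = -0.162

-0.162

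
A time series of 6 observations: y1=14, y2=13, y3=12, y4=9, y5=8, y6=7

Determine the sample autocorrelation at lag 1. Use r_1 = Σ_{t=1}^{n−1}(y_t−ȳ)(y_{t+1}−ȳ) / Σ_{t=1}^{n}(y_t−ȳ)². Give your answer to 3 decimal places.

0.548

Mean ȳ = (14 + 13 + 12 + 9 + 8 + 7)/6 = 10.5000
Deviations from mean: 3.5000, 2.5000, 1.5000, -1.5000, -2.5000, -3.5000
Numerator Σ_{t=1}^{5}(y_t−ȳ)(y_{t+1}−ȳ) = 22.7500
Denominator Σ(y_t−ȳ)² = 41.5000
r_1 = 22.7500 / 41.5000 = 0.548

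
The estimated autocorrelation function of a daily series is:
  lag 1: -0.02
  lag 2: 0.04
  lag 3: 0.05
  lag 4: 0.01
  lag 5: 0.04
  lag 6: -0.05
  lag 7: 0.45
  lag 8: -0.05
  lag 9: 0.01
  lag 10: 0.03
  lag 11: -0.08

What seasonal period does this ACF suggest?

7

The largest autocorrelation is r_7 = 0.45; the remaining lags stay at or below 0.05.
The dominant spike at lag 7 indicates a seasonal period of 7.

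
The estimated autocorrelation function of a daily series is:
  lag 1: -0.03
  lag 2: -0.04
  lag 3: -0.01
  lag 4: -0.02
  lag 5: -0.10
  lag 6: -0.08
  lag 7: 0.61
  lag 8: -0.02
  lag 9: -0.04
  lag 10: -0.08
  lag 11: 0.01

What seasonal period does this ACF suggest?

The largest autocorrelation is r_7 = 0.61; the remaining lags stay at or below 0.01.
The dominant spike at lag 7 indicates a seasonal period of 7.

7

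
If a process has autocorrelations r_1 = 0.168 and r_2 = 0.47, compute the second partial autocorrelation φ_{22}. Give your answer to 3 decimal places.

0.455

φ_{22} = (r_2 − r_1²) / (1 − r_1²)
r_1² = (0.168)² = 0.028224
Numerator = 0.47 − 0.0282 = 0.4418; denominator = 1 − 0.0282 = 0.9718
φ_{22} = 0.4418 / 0.9718 = 0.455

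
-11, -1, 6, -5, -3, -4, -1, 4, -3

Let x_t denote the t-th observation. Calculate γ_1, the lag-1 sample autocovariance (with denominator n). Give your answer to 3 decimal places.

-2.444

Mean x̄ = (-11 − 1 + 6 − 5 − 3 − 4 − 1 + 4 − 3)/9 = -2.0000
Σ_{t=1}^{8}(x_t−x̄)(x_{t+1}−x̄) = -22.0000
γ_1 = -22.0000 / 9 = -2.444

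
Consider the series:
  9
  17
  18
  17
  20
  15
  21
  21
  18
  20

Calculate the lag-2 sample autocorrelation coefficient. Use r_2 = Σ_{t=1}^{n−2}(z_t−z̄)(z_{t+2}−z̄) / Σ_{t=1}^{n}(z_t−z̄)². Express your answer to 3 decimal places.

Mean z̄ = (9 + 17 + 18 + 17 + 20 + 15 + 21 + 21 + 18 + 20)/10 = 17.6000
Numerator Σ_{t=1}^{8}(z_t−z̄)(z_{t+2}−z̄) = 8.2800
Denominator Σ(z_t−z̄)² = 116.4000
r_2 = 8.2800 / 116.4000 = 0.071

0.071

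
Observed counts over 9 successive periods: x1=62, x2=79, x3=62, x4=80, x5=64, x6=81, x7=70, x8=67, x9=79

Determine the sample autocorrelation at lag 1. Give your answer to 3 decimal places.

Mean x̄ = (62 + 79 + 62 + 80 + 64 + 81 + 70 + 67 + 79)/9 = 71.5556
Numerator Σ_{t=1}^{8}(x_t−x̄)(x_{t+1}−x̄) = -399.6420
Denominator Σ(x_t−x̄)² = 534.2222
r_1 = -399.6420 / 534.2222 = -0.748

-0.748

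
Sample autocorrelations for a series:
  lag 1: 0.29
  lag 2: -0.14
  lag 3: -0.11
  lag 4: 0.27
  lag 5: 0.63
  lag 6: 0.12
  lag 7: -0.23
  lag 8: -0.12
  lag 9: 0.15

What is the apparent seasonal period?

The largest autocorrelation is r_5 = 0.63; the remaining lags stay at or below 0.29.
The dominant spike at lag 5 indicates a seasonal period of 5.

5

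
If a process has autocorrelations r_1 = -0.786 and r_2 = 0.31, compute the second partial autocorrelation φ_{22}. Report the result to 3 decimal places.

-0.805

φ_{22} = (r_2 − r_1²) / (1 − r_1²)
r_1² = (-0.786)² = 0.617796
Numerator = 0.31 − 0.6178 = -0.3078; denominator = 1 − 0.6178 = 0.3822
φ_{22} = -0.3078 / 0.3822 = -0.805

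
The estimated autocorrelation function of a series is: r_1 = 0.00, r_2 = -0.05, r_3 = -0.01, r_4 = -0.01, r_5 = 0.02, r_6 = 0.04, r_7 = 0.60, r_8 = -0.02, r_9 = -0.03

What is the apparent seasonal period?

7

The largest autocorrelation is r_7 = 0.60; the remaining lags stay at or below 0.04.
The dominant spike at lag 7 indicates a seasonal period of 7.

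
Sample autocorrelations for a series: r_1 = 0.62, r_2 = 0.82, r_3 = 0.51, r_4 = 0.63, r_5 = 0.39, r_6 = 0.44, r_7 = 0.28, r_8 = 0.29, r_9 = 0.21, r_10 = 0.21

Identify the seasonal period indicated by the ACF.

The largest autocorrelation is r_2 = 0.82, with a weaker echo at lag 4 (0.63); the remaining lags stay at or below 0.62.
The dominant spike at lag 2 indicates a seasonal period of 2.

2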